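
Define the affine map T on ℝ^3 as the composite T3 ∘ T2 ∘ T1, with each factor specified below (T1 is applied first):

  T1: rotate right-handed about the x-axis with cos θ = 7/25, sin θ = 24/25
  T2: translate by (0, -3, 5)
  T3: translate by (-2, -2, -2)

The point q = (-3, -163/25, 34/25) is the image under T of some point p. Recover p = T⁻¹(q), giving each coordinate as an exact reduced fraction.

p = (-1, -2, 1)

T1 = [1 0 0 0; 0 7/25 -24/25 0; 0 24/25 7/25 0; 0 0 0 1]
T2·T1 = [1 0 0 0; 0 7/25 -24/25 -3; 0 24/25 7/25 5; 0 0 0 1]
T3·…·T1 = [1 0 0 -2; 0 7/25 -24/25 -5; 0 24/25 7/25 3; 0 0 0 1]
det M = 1; M⁻¹ = [1 0 0 2; 0 7/25 24/25 -37/25; 0 -24/25 7/25 -141/25; 0 0 0 1]
M⁻¹ · (-3, -163/25, 34/25)ᵀ = (-1, -2, 1)ᵀ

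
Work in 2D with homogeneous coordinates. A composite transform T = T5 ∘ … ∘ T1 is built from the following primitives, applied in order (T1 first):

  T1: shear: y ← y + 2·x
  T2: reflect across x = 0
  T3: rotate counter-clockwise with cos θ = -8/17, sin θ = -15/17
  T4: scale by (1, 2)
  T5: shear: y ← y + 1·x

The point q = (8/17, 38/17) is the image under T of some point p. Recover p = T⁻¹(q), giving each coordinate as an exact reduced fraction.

p = (1, -2)

T1 = [1 0 0; 2 1 0; 0 0 1]
T2·T1 = [-1 0 0; 2 1 0; 0 0 1]
T3·…·T1 = [38/17 15/17 0; -1/17 -8/17 0; 0 0 1]
T4·…·T1 = [38/17 15/17 0; -2/17 -16/17 0; 0 0 1]
T5·…·T1 = [38/17 15/17 0; 36/17 -1/17 0; 0 0 1]
det M = -2; M⁻¹ = [1/34 15/34 0; 18/17 -19/17 0; 0 0 1]
M⁻¹ · (8/17, 38/17)ᵀ = (1, -2)ᵀ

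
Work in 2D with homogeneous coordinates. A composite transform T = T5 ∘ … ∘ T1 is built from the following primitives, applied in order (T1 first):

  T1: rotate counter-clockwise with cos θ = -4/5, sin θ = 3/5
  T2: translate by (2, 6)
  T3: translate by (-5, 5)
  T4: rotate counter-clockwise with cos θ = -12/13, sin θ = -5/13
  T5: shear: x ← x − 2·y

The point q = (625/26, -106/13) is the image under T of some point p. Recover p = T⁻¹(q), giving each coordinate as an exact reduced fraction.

T1 = [-4/5 -3/5 0; 3/5 -4/5 0; 0 0 1]
T2·T1 = [-4/5 -3/5 2; 3/5 -4/5 6; 0 0 1]
T3·…·T1 = [-4/5 -3/5 -3; 3/5 -4/5 11; 0 0 1]
T4·…·T1 = [63/65 16/65 7; -16/65 63/65 -9; 0 0 1]
T5·…·T1 = [19/13 -22/13 25; -16/65 63/65 -9; 0 0 1]
det M = 1; M⁻¹ = [63/65 22/13 -9; 16/65 19/13 7; 0 0 1]
M⁻¹ · (625/26, -106/13)ᵀ = (1/2, 1)ᵀ

p = (1/2, 1)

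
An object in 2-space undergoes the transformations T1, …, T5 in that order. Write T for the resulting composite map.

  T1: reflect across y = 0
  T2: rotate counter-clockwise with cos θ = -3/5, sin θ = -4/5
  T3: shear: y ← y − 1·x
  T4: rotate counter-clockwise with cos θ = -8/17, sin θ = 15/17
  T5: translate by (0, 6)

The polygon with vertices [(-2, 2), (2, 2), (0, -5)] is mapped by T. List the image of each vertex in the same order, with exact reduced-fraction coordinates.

image vertices: (-224/85, 352/85), (-4/5, 12/5), (73/17, 218/17)

T1 reflect across y = 0: (-2, 2) → (-2, -2); (2, 2) → (2, -2); (0, -5) → (0, 5)
T2 rotate counter-clockwise with cos θ = -3/5, sin θ = -4/5: (-2, -2) → (-2/5, 14/5); (2, -2) → (-14/5, -2/5); (0, 5) → (4, -3)
T3 shear: y ← y − 1·x: (-2/5, 14/5) → (-2/5, 16/5); (-14/5, -2/5) → (-14/5, 12/5); (4, -3) → (4, -7)
T4 rotate counter-clockwise with cos θ = -8/17, sin θ = 15/17: (-2/5, 16/5) → (-224/85, -158/85); (-14/5, 12/5) → (-4/5, -18/5); (4, -7) → (73/17, 116/17)
T5 translate by (0, 6): (-224/85, -158/85) → (-224/85, 352/85); (-4/5, -18/5) → (-4/5, 12/5); (73/17, 116/17) → (73/17, 218/17)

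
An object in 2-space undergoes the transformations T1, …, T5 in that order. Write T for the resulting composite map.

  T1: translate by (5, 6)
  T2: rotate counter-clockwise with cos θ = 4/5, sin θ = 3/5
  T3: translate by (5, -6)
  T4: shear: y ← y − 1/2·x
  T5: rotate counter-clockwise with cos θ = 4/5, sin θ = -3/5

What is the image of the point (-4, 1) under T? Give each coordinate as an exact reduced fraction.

T(p) = (23/25, -36/25)

T1 translate by (5, 6): (-4, 1) → (1, 7)
T2 rotate counter-clockwise with cos θ = 4/5, sin θ = 3/5: (1, 7) → (-17/5, 31/5)
T3 translate by (5, -6): (-17/5, 31/5) → (8/5, 1/5)
T4 shear: y ← y − 1/2·x: (8/5, 1/5) → (8/5, -3/5)
T5 rotate counter-clockwise with cos θ = 4/5, sin θ = -3/5: (8/5, -3/5) → (23/25, -36/25)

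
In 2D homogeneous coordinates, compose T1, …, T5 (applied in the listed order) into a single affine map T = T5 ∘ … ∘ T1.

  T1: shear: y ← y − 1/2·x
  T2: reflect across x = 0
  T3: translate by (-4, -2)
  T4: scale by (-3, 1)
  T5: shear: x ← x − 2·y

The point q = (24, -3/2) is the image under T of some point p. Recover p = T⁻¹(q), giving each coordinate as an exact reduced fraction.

T1 = [1 0 0; -1/2 1 0; 0 0 1]
T2·T1 = [-1 0 0; -1/2 1 0; 0 0 1]
T3·…·T1 = [-1 0 -4; -1/2 1 -2; 0 0 1]
T4·…·T1 = [3 0 12; -1/2 1 -2; 0 0 1]
T5·…·T1 = [4 -2 16; -1/2 1 -2; 0 0 1]
det M = 3; M⁻¹ = [1/3 2/3 -4; 1/6 4/3 0; 0 0 1]
M⁻¹ · (24, -3/2)ᵀ = (3, 2)ᵀ

p = (3, 2)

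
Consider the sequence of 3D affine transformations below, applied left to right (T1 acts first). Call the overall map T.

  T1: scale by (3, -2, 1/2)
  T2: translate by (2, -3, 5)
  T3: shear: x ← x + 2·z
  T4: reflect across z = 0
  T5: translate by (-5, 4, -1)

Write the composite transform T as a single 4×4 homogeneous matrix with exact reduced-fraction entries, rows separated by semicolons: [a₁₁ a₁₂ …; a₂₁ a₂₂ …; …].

T = [3 0 1 7; 0 -2 0 1; 0 0 -1/2 -6; 0 0 0 1]

T1 = [3 0 0 0; 0 -2 0 0; 0 0 1/2 0; 0 0 0 1]
T2·T1 = [3 0 0 2; 0 -2 0 -3; 0 0 1/2 5; 0 0 0 1]
T3·…·T1 = [3 0 1 12; 0 -2 0 -3; 0 0 1/2 5; 0 0 0 1]
T4·…·T1 = [3 0 1 12; 0 -2 0 -3; 0 0 -1/2 -5; 0 0 0 1]
T5·…·T1 = [3 0 1 7; 0 -2 0 1; 0 0 -1/2 -6; 0 0 0 1]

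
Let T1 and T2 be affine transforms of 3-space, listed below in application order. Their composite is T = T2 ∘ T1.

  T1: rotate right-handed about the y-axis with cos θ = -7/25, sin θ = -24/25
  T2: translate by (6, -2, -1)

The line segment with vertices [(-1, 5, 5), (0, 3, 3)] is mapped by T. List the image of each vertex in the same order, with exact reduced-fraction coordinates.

image vertices: (37/25, 3, -84/25), (78/25, 1, -46/25)

T1 rotate right-handed about the y-axis with cos θ = -7/25, sin θ = -24/25: (-1, 5, 5) → (-113/25, 5, -59/25); (0, 3, 3) → (-72/25, 3, -21/25)
T2 translate by (6, -2, -1): (-113/25, 5, -59/25) → (37/25, 3, -84/25); (-72/25, 3, -21/25) → (78/25, 1, -46/25)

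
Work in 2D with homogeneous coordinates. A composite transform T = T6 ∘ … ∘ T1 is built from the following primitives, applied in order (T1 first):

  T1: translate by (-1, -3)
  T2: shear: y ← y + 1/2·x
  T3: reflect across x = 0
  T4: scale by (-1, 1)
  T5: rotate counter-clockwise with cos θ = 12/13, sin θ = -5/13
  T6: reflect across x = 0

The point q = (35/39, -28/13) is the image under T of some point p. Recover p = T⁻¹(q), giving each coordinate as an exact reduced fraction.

p = (1, 2/3)

T1 = [1 0 -1; 0 1 -3; 0 0 1]
T2·T1 = [1 0 -1; 1/2 1 -7/2; 0 0 1]
T3·…·T1 = [-1 0 1; 1/2 1 -7/2; 0 0 1]
T4·…·T1 = [1 0 -1; 1/2 1 -7/2; 0 0 1]
T5·…·T1 = [29/26 5/13 -59/26; 1/13 12/13 -37/13; 0 0 1]
T6·…·T1 = [-29/26 -5/13 59/26; 1/13 12/13 -37/13; 0 0 1]
det M = -1; M⁻¹ = [-12/13 -5/13 1; 1/13 29/26 3; 0 0 1]
M⁻¹ · (35/39, -28/13)ᵀ = (1, 2/3)ᵀ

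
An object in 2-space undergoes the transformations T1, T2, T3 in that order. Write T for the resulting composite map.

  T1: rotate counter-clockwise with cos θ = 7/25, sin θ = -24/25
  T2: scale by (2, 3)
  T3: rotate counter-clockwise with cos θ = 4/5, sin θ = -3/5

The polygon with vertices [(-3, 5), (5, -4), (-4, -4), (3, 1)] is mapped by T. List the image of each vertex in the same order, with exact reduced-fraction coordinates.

image vertices: (351/25, 138/25), (-364/25, -282/25), (-76/25, 312/25), (-9/5, -42/5)

T1 rotate counter-clockwise with cos θ = 7/25, sin θ = -24/25: (-3, 5) → (99/25, 107/25); (5, -4) → (-61/25, -148/25); (-4, -4) → (-124/25, 68/25); (3, 1) → (9/5, -13/5)
T2 scale by (2, 3): (99/25, 107/25) → (198/25, 321/25); (-61/25, -148/25) → (-122/25, -444/25); (-124/25, 68/25) → (-248/25, 204/25); (9/5, -13/5) → (18/5, -39/5)
T3 rotate counter-clockwise with cos θ = 4/5, sin θ = -3/5: (198/25, 321/25) → (351/25, 138/25); (-122/25, -444/25) → (-364/25, -282/25); (-248/25, 204/25) → (-76/25, 312/25); (18/5, -39/5) → (-9/5, -42/5)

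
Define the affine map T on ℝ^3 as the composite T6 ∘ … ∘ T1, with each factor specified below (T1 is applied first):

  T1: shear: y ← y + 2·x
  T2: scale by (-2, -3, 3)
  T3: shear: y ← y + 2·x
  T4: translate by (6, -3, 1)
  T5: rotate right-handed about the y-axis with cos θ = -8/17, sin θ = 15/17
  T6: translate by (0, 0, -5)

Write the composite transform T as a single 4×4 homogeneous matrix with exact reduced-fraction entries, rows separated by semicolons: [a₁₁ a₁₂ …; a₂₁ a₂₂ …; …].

T1 = [1 0 0 0; 2 1 0 0; 0 0 1 0; 0 0 0 1]
T2·T1 = [-2 0 0 0; -6 -3 0 0; 0 0 3 0; 0 0 0 1]
T3·…·T1 = [-2 0 0 0; -10 -3 0 0; 0 0 3 0; 0 0 0 1]
T4·…·T1 = [-2 0 0 6; -10 -3 0 -3; 0 0 3 1; 0 0 0 1]
T5·…·T1 = [16/17 0 45/17 -33/17; -10 -3 0 -3; 30/17 0 -24/17 -98/17; 0 0 0 1]
T6·…·T1 = [16/17 0 45/17 -33/17; -10 -3 0 -3; 30/17 0 -24/17 -183/17; 0 0 0 1]

T = [16/17 0 45/17 -33/17; -10 -3 0 -3; 30/17 0 -24/17 -183/17; 0 0 0 1]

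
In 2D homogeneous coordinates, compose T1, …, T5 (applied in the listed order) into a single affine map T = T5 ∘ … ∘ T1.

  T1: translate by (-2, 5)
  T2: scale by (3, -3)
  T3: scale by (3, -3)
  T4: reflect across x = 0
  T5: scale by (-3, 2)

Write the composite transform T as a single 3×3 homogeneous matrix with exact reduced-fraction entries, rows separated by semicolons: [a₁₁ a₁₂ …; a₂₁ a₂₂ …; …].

T = [27 0 -54; 0 18 90; 0 0 1]

T1 = [1 0 -2; 0 1 5; 0 0 1]
T2·T1 = [3 0 -6; 0 -3 -15; 0 0 1]
T3·…·T1 = [9 0 -18; 0 9 45; 0 0 1]
T4·…·T1 = [-9 0 18; 0 9 45; 0 0 1]
T5·…·T1 = [27 0 -54; 0 18 90; 0 0 1]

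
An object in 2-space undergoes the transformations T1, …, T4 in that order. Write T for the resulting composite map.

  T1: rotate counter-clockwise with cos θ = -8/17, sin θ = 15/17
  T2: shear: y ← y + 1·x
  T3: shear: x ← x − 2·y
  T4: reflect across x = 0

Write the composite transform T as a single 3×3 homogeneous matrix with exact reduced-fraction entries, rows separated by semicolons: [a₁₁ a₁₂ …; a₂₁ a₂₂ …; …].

T1 = [-8/17 -15/17 0; 15/17 -8/17 0; 0 0 1]
T2·T1 = [-8/17 -15/17 0; 7/17 -23/17 0; 0 0 1]
T3·…·T1 = [-22/17 31/17 0; 7/17 -23/17 0; 0 0 1]
T4·…·T1 = [22/17 -31/17 0; 7/17 -23/17 0; 0 0 1]

T = [22/17 -31/17 0; 7/17 -23/17 0; 0 0 1]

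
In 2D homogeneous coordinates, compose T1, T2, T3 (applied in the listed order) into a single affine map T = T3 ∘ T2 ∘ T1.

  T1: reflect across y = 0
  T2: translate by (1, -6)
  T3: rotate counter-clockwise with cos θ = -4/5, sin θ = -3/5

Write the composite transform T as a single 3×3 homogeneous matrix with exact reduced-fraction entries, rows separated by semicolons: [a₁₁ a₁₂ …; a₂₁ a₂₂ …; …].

T = [-4/5 -3/5 -22/5; -3/5 4/5 21/5; 0 0 1]

T1 = [1 0 0; 0 -1 0; 0 0 1]
T2·T1 = [1 0 1; 0 -1 -6; 0 0 1]
T3·…·T1 = [-4/5 -3/5 -22/5; -3/5 4/5 21/5; 0 0 1]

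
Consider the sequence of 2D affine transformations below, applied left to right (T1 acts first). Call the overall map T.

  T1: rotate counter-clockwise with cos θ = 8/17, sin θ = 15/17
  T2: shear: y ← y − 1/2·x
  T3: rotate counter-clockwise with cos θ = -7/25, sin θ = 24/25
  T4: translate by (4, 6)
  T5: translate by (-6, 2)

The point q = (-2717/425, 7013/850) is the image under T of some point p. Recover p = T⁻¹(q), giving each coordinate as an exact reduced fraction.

p = (5, 1)

T1 = [8/17 -15/17 0; 15/17 8/17 0; 0 0 1]
T2·T1 = [8/17 -15/17 0; 11/17 31/34 0; 0 0 1]
T3·…·T1 = [-64/85 -267/425 0; 23/85 -937/850 0; 0 0 1]
T4·…·T1 = [-64/85 -267/425 4; 23/85 -937/850 6; 0 0 1]
T5·…·T1 = [-64/85 -267/425 -2; 23/85 -937/850 8; 0 0 1]
det M = 1; M⁻¹ = [-937/850 267/425 -3073/425; -23/85 -64/85 466/85; 0 0 1]
M⁻¹ · (-2717/425, 7013/850)ᵀ = (5, 1)ᵀ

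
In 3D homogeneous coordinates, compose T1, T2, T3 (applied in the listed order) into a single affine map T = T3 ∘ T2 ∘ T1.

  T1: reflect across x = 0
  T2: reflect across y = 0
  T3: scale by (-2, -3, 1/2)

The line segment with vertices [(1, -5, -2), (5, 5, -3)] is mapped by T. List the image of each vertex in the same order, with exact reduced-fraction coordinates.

T1 reflect across x = 0: (1, -5, -2) → (-1, -5, -2); (5, 5, -3) → (-5, 5, -3)
T2 reflect across y = 0: (-1, -5, -2) → (-1, 5, -2); (-5, 5, -3) → (-5, -5, -3)
T3 scale by (-2, -3, 1/2): (-1, 5, -2) → (2, -15, -1); (-5, -5, -3) → (10, 15, -3/2)

image vertices: (2, -15, -1), (10, 15, -3/2)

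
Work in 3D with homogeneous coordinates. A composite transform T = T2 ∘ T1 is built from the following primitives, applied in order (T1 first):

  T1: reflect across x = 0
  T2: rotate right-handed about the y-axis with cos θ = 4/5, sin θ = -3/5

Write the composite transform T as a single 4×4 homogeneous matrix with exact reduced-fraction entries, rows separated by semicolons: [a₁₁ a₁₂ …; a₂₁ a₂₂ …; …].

T1 = [-1 0 0 0; 0 1 0 0; 0 0 1 0; 0 0 0 1]
T2·T1 = [-4/5 0 -3/5 0; 0 1 0 0; -3/5 0 4/5 0; 0 0 0 1]

T = [-4/5 0 -3/5 0; 0 1 0 0; -3/5 0 4/5 0; 0 0 0 1]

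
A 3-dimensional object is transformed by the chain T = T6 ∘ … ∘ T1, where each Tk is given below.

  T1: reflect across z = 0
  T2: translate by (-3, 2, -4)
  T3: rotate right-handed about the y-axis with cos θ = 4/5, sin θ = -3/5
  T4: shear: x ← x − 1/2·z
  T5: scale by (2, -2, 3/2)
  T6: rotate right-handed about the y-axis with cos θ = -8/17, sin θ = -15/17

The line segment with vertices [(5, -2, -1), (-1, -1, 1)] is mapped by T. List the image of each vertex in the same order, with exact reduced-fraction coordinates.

T1 reflect across z = 0: (5, -2, -1) → (5, -2, 1); (-1, -1, 1) → (-1, -1, -1)
T2 translate by (-3, 2, -4): (5, -2, 1) → (2, 0, -3); (-1, -1, -1) → (-4, 1, -5)
T3 rotate right-handed about the y-axis with cos θ = 4/5, sin θ = -3/5: (2, 0, -3) → (17/5, 0, -6/5); (-4, 1, -5) → (-1/5, 1, -32/5)
T4 shear: x ← x − 1/2·z: (17/5, 0, -6/5) → (4, 0, -6/5); (-1/5, 1, -32/5) → (3, 1, -32/5)
T5 scale by (2, -2, 3/2): (4, 0, -6/5) → (8, 0, -9/5); (3, 1, -32/5) → (6, -2, -48/5)
T6 rotate right-handed about the y-axis with cos θ = -8/17, sin θ = -15/17: (8, 0, -9/5) → (-37/17, 0, 672/85); (6, -2, -48/5) → (96/17, -2, 834/85)

image vertices: (-37/17, 0, 672/85), (96/17, -2, 834/85)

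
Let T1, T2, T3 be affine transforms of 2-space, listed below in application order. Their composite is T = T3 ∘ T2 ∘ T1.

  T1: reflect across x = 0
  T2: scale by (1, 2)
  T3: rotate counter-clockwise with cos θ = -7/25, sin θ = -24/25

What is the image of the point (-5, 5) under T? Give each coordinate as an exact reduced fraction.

T(p) = (41/5, -38/5)

T1 reflect across x = 0: (-5, 5) → (5, 5)
T2 scale by (1, 2): (5, 5) → (5, 10)
T3 rotate counter-clockwise with cos θ = -7/25, sin θ = -24/25: (5, 10) → (41/5, -38/5)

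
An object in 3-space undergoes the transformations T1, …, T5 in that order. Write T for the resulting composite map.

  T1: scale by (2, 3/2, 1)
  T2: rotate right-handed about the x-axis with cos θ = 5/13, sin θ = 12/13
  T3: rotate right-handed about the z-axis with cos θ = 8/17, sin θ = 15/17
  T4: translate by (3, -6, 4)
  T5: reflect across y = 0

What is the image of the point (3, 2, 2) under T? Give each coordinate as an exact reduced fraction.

T1 scale by (2, 3/2, 1): (3, 2, 2) → (6, 3, 2)
T2 rotate right-handed about the x-axis with cos θ = 5/13, sin θ = 12/13: (6, 3, 2) → (6, -9/13, 46/13)
T3 rotate right-handed about the z-axis with cos θ = 8/17, sin θ = 15/17: (6, -9/13, 46/13) → (759/221, 1098/221, 46/13)
T4 translate by (3, -6, 4): (759/221, 1098/221, 46/13) → (1422/221, -228/221, 98/13)
T5 reflect across y = 0: (1422/221, -228/221, 98/13) → (1422/221, 228/221, 98/13)

T(p) = (1422/221, 228/221, 98/13)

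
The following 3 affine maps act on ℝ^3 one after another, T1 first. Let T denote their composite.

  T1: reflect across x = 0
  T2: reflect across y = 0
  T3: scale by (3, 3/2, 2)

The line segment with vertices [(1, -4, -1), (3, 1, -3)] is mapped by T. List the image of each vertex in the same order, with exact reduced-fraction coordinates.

image vertices: (-3, 6, -2), (-9, -3/2, -6)

T1 reflect across x = 0: (1, -4, -1) → (-1, -4, -1); (3, 1, -3) → (-3, 1, -3)
T2 reflect across y = 0: (-1, -4, -1) → (-1, 4, -1); (-3, 1, -3) → (-3, -1, -3)
T3 scale by (3, 3/2, 2): (-1, 4, -1) → (-3, 6, -2); (-3, -1, -3) → (-9, -3/2, -6)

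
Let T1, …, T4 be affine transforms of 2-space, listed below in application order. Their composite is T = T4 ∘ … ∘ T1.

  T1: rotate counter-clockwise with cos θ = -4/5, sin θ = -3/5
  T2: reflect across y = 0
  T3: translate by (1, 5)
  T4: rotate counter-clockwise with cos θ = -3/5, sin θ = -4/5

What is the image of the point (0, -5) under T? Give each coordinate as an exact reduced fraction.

T1 rotate counter-clockwise with cos θ = -4/5, sin θ = -3/5: (0, -5) → (-3, 4)
T2 reflect across y = 0: (-3, 4) → (-3, -4)
T3 translate by (1, 5): (-3, -4) → (-2, 1)
T4 rotate counter-clockwise with cos θ = -3/5, sin θ = -4/5: (-2, 1) → (2, 1)

T(p) = (2, 1)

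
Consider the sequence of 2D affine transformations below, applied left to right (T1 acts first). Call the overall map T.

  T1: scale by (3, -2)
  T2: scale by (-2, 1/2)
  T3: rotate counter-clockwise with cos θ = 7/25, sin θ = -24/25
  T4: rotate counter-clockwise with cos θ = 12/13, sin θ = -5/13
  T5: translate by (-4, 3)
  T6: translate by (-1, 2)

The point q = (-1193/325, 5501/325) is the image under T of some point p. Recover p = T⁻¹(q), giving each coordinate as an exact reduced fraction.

p = (2, 0)

T1 = [3 0 0; 0 -2 0; 0 0 1]
T2·T1 = [-6 0 0; 0 -1 0; 0 0 1]
T3·…·T1 = [-42/25 -24/25 0; 144/25 -7/25 0; 0 0 1]
T4·…·T1 = [216/325 -323/325 0; 1938/325 36/325 0; 0 0 1]
T5·…·T1 = [216/325 -323/325 -4; 1938/325 36/325 3; 0 0 1]
T6·…·T1 = [216/325 -323/325 -5; 1938/325 36/325 5; 0 0 1]
det M = 6; M⁻¹ = [6/325 323/1950 -287/390; -323/325 36/325 -359/65; 0 0 1]
M⁻¹ · (-1193/325, 5501/325)ᵀ = (2, 0)ᵀ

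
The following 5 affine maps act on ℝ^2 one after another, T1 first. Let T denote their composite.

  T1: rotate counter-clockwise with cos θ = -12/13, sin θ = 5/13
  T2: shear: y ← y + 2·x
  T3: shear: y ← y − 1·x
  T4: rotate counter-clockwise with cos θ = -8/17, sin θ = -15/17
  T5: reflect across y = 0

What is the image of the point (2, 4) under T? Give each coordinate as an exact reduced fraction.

T(p) = (-878/221, -1316/221)

T1 rotate counter-clockwise with cos θ = -12/13, sin θ = 5/13: (2, 4) → (-44/13, -38/13)
T2 shear: y ← y + 2·x: (-44/13, -38/13) → (-44/13, -126/13)
T3 shear: y ← y − 1·x: (-44/13, -126/13) → (-44/13, -82/13)
T4 rotate counter-clockwise with cos θ = -8/17, sin θ = -15/17: (-44/13, -82/13) → (-878/221, 1316/221)
T5 reflect across y = 0: (-878/221, 1316/221) → (-878/221, -1316/221)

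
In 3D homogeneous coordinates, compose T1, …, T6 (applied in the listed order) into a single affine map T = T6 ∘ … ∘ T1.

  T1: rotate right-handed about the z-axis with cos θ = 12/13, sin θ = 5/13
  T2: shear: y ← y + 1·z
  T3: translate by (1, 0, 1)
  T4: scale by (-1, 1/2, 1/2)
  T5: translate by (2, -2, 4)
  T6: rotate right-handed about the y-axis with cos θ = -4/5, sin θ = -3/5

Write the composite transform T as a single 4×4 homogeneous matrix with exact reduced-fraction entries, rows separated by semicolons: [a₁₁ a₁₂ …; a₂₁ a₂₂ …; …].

T = [48/65 -4/13 -3/10 -7/2; 5/26 6/13 1/2 -2; -36/65 3/13 -2/5 -3; 0 0 0 1]

T1 = [12/13 -5/13 0 0; 5/13 12/13 0 0; 0 0 1 0; 0 0 0 1]
T2·T1 = [12/13 -5/13 0 0; 5/13 12/13 1 0; 0 0 1 0; 0 0 0 1]
T3·…·T1 = [12/13 -5/13 0 1; 5/13 12/13 1 0; 0 0 1 1; 0 0 0 1]
T4·…·T1 = [-12/13 5/13 0 -1; 5/26 6/13 1/2 0; 0 0 1/2 1/2; 0 0 0 1]
T5·…·T1 = [-12/13 5/13 0 1; 5/26 6/13 1/2 -2; 0 0 1/2 9/2; 0 0 0 1]
T6·…·T1 = [48/65 -4/13 -3/10 -7/2; 5/26 6/13 1/2 -2; -36/65 3/13 -2/5 -3; 0 0 0 1]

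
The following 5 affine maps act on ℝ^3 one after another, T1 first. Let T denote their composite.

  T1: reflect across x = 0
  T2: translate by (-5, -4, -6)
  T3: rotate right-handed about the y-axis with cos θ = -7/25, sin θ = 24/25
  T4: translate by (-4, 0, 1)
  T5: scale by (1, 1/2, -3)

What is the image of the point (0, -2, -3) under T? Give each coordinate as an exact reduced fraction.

T(p) = (-281/25, -3, -624/25)

T1 reflect across x = 0: (0, -2, -3) → (0, -2, -3)
T2 translate by (-5, -4, -6): (0, -2, -3) → (-5, -6, -9)
T3 rotate right-handed about the y-axis with cos θ = -7/25, sin θ = 24/25: (-5, -6, -9) → (-181/25, -6, 183/25)
T4 translate by (-4, 0, 1): (-181/25, -6, 183/25) → (-281/25, -6, 208/25)
T5 scale by (1, 1/2, -3): (-281/25, -6, 208/25) → (-281/25, -3, -624/25)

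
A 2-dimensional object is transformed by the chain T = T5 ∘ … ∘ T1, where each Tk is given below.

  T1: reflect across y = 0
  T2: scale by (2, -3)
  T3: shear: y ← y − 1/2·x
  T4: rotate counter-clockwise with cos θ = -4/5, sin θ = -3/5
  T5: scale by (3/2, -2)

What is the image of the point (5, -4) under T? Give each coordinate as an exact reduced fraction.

T1 reflect across y = 0: (5, -4) → (5, 4)
T2 scale by (2, -3): (5, 4) → (10, -12)
T3 shear: y ← y − 1/2·x: (10, -12) → (10, -17)
T4 rotate counter-clockwise with cos θ = -4/5, sin θ = -3/5: (10, -17) → (-91/5, 38/5)
T5 scale by (3/2, -2): (-91/5, 38/5) → (-273/10, -76/5)

T(p) = (-273/10, -76/5)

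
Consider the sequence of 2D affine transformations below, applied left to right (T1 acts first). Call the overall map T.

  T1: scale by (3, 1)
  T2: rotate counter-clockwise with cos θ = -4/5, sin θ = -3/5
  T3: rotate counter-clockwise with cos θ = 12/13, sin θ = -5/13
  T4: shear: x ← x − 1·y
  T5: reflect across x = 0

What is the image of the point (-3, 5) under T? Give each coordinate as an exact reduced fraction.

T(p) = (-818/65, -171/65)

T1 scale by (3, 1): (-3, 5) → (-9, 5)
T2 rotate counter-clockwise with cos θ = -4/5, sin θ = -3/5: (-9, 5) → (51/5, 7/5)
T3 rotate counter-clockwise with cos θ = 12/13, sin θ = -5/13: (51/5, 7/5) → (647/65, -171/65)
T4 shear: x ← x − 1·y: (647/65, -171/65) → (818/65, -171/65)
T5 reflect across x = 0: (818/65, -171/65) → (-818/65, -171/65)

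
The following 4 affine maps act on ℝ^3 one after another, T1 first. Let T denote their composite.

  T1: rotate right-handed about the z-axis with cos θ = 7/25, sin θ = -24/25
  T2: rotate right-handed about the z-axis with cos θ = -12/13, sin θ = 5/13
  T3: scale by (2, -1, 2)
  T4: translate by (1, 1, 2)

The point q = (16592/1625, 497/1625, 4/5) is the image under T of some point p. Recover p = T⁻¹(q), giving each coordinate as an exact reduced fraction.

p = (6/5, -9/2, -3/5)

T1 = [7/25 24/25 0 0; -24/25 7/25 0 0; 0 0 1 0; 0 0 0 1]
T2·T1 = [36/325 -323/325 0 0; 323/325 36/325 0 0; 0 0 1 0; 0 0 0 1]
T3·…·T1 = [72/325 -646/325 0 0; -323/325 -36/325 0 0; 0 0 2 0; 0 0 0 1]
T4·…·T1 = [72/325 -646/325 0 1; -323/325 -36/325 0 1; 0 0 2 2; 0 0 0 1]
det M = -4; M⁻¹ = [18/325 -323/325 0 61/65; -323/650 -36/325 0 79/130; 0 0 1/2 -1; 0 0 0 1]
M⁻¹ · (16592/1625, 497/1625, 4/5)ᵀ = (6/5, -9/2, -3/5)ᵀ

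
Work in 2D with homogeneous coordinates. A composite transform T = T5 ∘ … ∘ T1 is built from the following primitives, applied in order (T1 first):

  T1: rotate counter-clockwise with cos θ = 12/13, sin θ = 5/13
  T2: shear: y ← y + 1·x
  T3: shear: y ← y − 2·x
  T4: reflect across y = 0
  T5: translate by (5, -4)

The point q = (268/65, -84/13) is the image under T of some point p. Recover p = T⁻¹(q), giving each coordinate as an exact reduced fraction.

T1 = [12/13 -5/13 0; 5/13 12/13 0; 0 0 1]
T2·T1 = [12/13 -5/13 0; 17/13 7/13 0; 0 0 1]
T3·…·T1 = [12/13 -5/13 0; -7/13 17/13 0; 0 0 1]
T4·…·T1 = [12/13 -5/13 0; 7/13 -17/13 0; 0 0 1]
T5·…·T1 = [12/13 -5/13 5; 7/13 -17/13 -4; 0 0 1]
det M = -1; M⁻¹ = [17/13 -5/13 -105/13; 7/13 -12/13 -83/13; 0 0 1]
M⁻¹ · (268/65, -84/13)ᵀ = (-1/5, 9/5)ᵀ

p = (-1/5, 9/5)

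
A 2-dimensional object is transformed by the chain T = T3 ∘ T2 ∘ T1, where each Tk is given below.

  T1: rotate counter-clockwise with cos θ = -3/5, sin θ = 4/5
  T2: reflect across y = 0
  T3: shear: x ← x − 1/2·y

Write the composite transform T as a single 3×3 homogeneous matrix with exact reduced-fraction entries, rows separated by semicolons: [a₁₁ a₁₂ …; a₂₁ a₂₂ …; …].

T = [-1/5 -11/10 0; -4/5 3/5 0; 0 0 1]

T1 = [-3/5 -4/5 0; 4/5 -3/5 0; 0 0 1]
T2·T1 = [-3/5 -4/5 0; -4/5 3/5 0; 0 0 1]
T3·…·T1 = [-1/5 -11/10 0; -4/5 3/5 0; 0 0 1]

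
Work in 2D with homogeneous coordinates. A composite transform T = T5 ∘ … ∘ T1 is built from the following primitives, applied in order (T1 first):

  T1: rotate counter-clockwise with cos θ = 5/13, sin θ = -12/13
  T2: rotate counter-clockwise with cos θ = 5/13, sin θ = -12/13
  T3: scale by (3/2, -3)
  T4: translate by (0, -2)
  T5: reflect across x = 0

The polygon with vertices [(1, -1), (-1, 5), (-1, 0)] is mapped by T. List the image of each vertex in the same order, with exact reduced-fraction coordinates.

image vertices: (717/338, -335/169), (-2157/338, 1087/169), (-357/338, -698/169)

T1 rotate counter-clockwise with cos θ = 5/13, sin θ = -12/13: (1, -1) → (-7/13, -17/13); (-1, 5) → (55/13, 37/13); (-1, 0) → (-5/13, 12/13)
T2 rotate counter-clockwise with cos θ = 5/13, sin θ = -12/13: (-7/13, -17/13) → (-239/169, -1/169); (55/13, 37/13) → (719/169, -475/169); (-5/13, 12/13) → (119/169, 120/169)
T3 scale by (3/2, -3): (-239/169, -1/169) → (-717/338, 3/169); (719/169, -475/169) → (2157/338, 1425/169); (119/169, 120/169) → (357/338, -360/169)
T4 translate by (0, -2): (-717/338, 3/169) → (-717/338, -335/169); (2157/338, 1425/169) → (2157/338, 1087/169); (357/338, -360/169) → (357/338, -698/169)
T5 reflect across x = 0: (-717/338, -335/169) → (717/338, -335/169); (2157/338, 1087/169) → (-2157/338, 1087/169); (357/338, -698/169) → (-357/338, -698/169)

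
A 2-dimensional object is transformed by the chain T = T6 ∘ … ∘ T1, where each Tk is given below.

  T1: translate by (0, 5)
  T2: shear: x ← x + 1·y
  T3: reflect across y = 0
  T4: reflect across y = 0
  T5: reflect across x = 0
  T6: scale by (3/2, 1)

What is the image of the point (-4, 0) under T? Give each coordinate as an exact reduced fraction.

T(p) = (-3/2, 5)

T1 translate by (0, 5): (-4, 0) → (-4, 5)
T2 shear: x ← x + 1·y: (-4, 5) → (1, 5)
T3 reflect across y = 0: (1, 5) → (1, -5)
T4 reflect across y = 0: (1, -5) → (1, 5)
T5 reflect across x = 0: (1, 5) → (-1, 5)
T6 scale by (3/2, 1): (-1, 5) → (-3/2, 5)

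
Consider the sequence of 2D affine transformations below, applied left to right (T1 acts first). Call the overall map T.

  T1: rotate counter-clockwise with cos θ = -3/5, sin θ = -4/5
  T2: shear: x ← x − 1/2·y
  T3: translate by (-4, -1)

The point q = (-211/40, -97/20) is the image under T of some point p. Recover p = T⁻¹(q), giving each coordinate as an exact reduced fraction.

T1 = [-3/5 4/5 0; -4/5 -3/5 0; 0 0 1]
T2·T1 = [-1/5 11/10 0; -4/5 -3/5 0; 0 0 1]
T3·…·T1 = [-1/5 11/10 -4; -4/5 -3/5 -1; 0 0 1]
det M = 1; M⁻¹ = [-3/5 -11/10 -7/2; 4/5 -1/5 3; 0 0 1]
M⁻¹ · (-211/40, -97/20)ᵀ = (5, -1/4)ᵀ

p = (5, -1/4)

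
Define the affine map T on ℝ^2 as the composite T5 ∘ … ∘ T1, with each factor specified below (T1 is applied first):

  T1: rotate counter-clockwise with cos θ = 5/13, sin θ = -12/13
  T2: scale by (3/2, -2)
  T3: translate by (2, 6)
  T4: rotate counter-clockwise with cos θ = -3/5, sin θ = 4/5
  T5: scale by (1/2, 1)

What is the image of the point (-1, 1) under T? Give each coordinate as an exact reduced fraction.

T1 rotate counter-clockwise with cos θ = 5/13, sin θ = -12/13: (-1, 1) → (7/13, 17/13)
T2 scale by (3/2, -2): (7/13, 17/13) → (21/26, -34/13)
T3 translate by (2, 6): (21/26, -34/13) → (73/26, 44/13)
T4 rotate counter-clockwise with cos θ = -3/5, sin θ = 4/5: (73/26, 44/13) → (-571/130, 14/65)
T5 scale by (1/2, 1): (-571/130, 14/65) → (-571/260, 14/65)

T(p) = (-571/260, 14/65)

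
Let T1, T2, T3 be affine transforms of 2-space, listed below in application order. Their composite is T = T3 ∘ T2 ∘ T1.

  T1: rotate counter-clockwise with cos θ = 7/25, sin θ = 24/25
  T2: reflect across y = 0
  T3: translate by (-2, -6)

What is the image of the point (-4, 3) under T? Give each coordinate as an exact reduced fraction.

T1 rotate counter-clockwise with cos θ = 7/25, sin θ = 24/25: (-4, 3) → (-4, -3)
T2 reflect across y = 0: (-4, -3) → (-4, 3)
T3 translate by (-2, -6): (-4, 3) → (-6, -3)

T(p) = (-6, -3)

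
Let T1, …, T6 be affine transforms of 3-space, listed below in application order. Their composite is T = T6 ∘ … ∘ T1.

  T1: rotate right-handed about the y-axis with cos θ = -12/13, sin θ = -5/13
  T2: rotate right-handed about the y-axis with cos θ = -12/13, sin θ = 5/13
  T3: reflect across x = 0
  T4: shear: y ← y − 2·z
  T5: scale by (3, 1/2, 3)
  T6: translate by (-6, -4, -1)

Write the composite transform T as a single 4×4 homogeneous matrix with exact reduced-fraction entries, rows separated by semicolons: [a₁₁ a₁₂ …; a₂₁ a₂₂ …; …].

T1 = [-12/13 0 -5/13 0; 0 1 0 0; 5/13 0 -12/13 0; 0 0 0 1]
T2·T1 = [1 0 0 0; 0 1 0 0; 0 0 1 0; 0 0 0 1]
T3·…·T1 = [-1 0 0 0; 0 1 0 0; 0 0 1 0; 0 0 0 1]
T4·…·T1 = [-1 0 0 0; 0 1 -2 0; 0 0 1 0; 0 0 0 1]
T5·…·T1 = [-3 0 0 0; 0 1/2 -1 0; 0 0 3 0; 0 0 0 1]
T6·…·T1 = [-3 0 0 -6; 0 1/2 -1 -4; 0 0 3 -1; 0 0 0 1]

T = [-3 0 0 -6; 0 1/2 -1 -4; 0 0 3 -1; 0 0 0 1]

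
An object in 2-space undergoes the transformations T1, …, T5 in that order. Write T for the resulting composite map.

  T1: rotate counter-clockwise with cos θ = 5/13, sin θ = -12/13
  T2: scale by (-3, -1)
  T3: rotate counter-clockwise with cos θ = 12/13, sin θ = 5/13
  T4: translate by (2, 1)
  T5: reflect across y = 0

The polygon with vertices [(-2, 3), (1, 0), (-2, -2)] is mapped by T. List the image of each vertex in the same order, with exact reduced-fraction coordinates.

image vertices: (-31/13, 53/13), (98/169, -238/169), (1632/169, -511/169)

T1 rotate counter-clockwise with cos θ = 5/13, sin θ = -12/13: (-2, 3) → (2, 3); (1, 0) → (5/13, -12/13); (-2, -2) → (-34/13, 14/13)
T2 scale by (-3, -1): (2, 3) → (-6, -3); (5/13, -12/13) → (-15/13, 12/13); (-34/13, 14/13) → (102/13, -14/13)
T3 rotate counter-clockwise with cos θ = 12/13, sin θ = 5/13: (-6, -3) → (-57/13, -66/13); (-15/13, 12/13) → (-240/169, 69/169); (102/13, -14/13) → (1294/169, 342/169)
T4 translate by (2, 1): (-57/13, -66/13) → (-31/13, -53/13); (-240/169, 69/169) → (98/169, 238/169); (1294/169, 342/169) → (1632/169, 511/169)
T5 reflect across y = 0: (-31/13, -53/13) → (-31/13, 53/13); (98/169, 238/169) → (98/169, -238/169); (1632/169, 511/169) → (1632/169, -511/169)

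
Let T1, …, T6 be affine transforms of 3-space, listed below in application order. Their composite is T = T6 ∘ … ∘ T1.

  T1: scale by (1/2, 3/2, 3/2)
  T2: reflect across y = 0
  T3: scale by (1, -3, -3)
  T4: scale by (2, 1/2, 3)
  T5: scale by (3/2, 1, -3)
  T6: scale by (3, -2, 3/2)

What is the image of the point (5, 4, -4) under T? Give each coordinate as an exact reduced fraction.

T(p) = (45/2, -18, -243)

T1 scale by (1/2, 3/2, 3/2): (5, 4, -4) → (5/2, 6, -6)
T2 reflect across y = 0: (5/2, 6, -6) → (5/2, -6, -6)
T3 scale by (1, -3, -3): (5/2, -6, -6) → (5/2, 18, 18)
T4 scale by (2, 1/2, 3): (5/2, 18, 18) → (5, 9, 54)
T5 scale by (3/2, 1, -3): (5, 9, 54) → (15/2, 9, -162)
T6 scale by (3, -2, 3/2): (15/2, 9, -162) → (45/2, -18, -243)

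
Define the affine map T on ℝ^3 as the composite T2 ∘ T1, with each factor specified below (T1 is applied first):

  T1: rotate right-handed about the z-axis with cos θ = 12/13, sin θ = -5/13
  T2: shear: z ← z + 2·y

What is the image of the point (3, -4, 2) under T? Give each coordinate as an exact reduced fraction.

T(p) = (16/13, -63/13, -100/13)

T1 rotate right-handed about the z-axis with cos θ = 12/13, sin θ = -5/13: (3, -4, 2) → (16/13, -63/13, 2)
T2 shear: z ← z + 2·y: (16/13, -63/13, 2) → (16/13, -63/13, -100/13)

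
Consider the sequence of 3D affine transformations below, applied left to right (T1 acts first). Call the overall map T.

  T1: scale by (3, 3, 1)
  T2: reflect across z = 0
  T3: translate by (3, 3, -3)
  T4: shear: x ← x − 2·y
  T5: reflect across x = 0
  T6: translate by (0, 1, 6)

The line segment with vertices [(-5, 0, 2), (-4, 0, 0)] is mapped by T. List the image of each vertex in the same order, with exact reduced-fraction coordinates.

image vertices: (18, 4, 1), (15, 4, 3)

T1 scale by (3, 3, 1): (-5, 0, 2) → (-15, 0, 2); (-4, 0, 0) → (-12, 0, 0)
T2 reflect across z = 0: (-15, 0, 2) → (-15, 0, -2); (-12, 0, 0) → (-12, 0, 0)
T3 translate by (3, 3, -3): (-15, 0, -2) → (-12, 3, -5); (-12, 0, 0) → (-9, 3, -3)
T4 shear: x ← x − 2·y: (-12, 3, -5) → (-18, 3, -5); (-9, 3, -3) → (-15, 3, -3)
T5 reflect across x = 0: (-18, 3, -5) → (18, 3, -5); (-15, 3, -3) → (15, 3, -3)
T6 translate by (0, 1, 6): (18, 3, -5) → (18, 4, 1); (15, 3, -3) → (15, 4, 3)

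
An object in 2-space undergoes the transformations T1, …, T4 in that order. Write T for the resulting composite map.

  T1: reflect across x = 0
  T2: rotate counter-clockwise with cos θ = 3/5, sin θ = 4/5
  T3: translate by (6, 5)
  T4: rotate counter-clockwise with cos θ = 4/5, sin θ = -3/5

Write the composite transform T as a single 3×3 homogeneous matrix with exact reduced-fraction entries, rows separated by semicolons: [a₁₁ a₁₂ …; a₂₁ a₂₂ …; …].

T = [-24/25 -7/25 39/5; -7/25 24/25 2/5; 0 0 1]

T1 = [-1 0 0; 0 1 0; 0 0 1]
T2·T1 = [-3/5 -4/5 0; -4/5 3/5 0; 0 0 1]
T3·…·T1 = [-3/5 -4/5 6; -4/5 3/5 5; 0 0 1]
T4·…·T1 = [-24/25 -7/25 39/5; -7/25 24/25 2/5; 0 0 1]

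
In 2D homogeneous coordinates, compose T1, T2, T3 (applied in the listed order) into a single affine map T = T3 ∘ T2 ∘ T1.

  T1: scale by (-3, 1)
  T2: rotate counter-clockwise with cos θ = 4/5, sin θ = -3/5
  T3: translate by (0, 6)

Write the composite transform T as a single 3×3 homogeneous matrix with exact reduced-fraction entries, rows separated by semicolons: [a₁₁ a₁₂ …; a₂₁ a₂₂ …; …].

T1 = [-3 0 0; 0 1 0; 0 0 1]
T2·T1 = [-12/5 3/5 0; 9/5 4/5 0; 0 0 1]
T3·…·T1 = [-12/5 3/5 0; 9/5 4/5 6; 0 0 1]

T = [-12/5 3/5 0; 9/5 4/5 6; 0 0 1]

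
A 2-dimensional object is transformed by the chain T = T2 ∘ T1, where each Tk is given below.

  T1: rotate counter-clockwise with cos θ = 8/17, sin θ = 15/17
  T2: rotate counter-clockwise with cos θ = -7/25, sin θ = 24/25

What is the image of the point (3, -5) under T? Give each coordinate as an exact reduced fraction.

T1 rotate counter-clockwise with cos θ = 8/17, sin θ = 15/17: (3, -5) → (99/17, 5/17)
T2 rotate counter-clockwise with cos θ = -7/25, sin θ = 24/25: (99/17, 5/17) → (-813/425, 2341/425)

T(p) = (-813/425, 2341/425)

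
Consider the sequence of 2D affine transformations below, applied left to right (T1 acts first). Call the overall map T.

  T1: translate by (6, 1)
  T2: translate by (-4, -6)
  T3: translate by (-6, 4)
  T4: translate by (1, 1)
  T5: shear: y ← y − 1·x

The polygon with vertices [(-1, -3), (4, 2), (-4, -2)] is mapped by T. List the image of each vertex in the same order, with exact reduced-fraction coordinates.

image vertices: (-4, 1), (1, 1), (-7, 5)

T1 translate by (6, 1): (-1, -3) → (5, -2); (4, 2) → (10, 3); (-4, -2) → (2, -1)
T2 translate by (-4, -6): (5, -2) → (1, -8); (10, 3) → (6, -3); (2, -1) → (-2, -7)
T3 translate by (-6, 4): (1, -8) → (-5, -4); (6, -3) → (0, 1); (-2, -7) → (-8, -3)
T4 translate by (1, 1): (-5, -4) → (-4, -3); (0, 1) → (1, 2); (-8, -3) → (-7, -2)
T5 shear: y ← y − 1·x: (-4, -3) → (-4, 1); (1, 2) → (1, 1); (-7, -2) → (-7, 5)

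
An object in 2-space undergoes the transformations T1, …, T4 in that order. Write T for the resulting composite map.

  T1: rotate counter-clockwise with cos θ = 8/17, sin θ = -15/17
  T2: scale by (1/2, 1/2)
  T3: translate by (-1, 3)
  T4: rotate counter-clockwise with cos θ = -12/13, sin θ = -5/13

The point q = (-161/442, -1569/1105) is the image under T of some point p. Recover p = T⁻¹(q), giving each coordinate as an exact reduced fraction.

T1 = [8/17 15/17 0; -15/17 8/17 0; 0 0 1]
T2·T1 = [4/17 15/34 0; -15/34 4/17 0; 0 0 1]
T3·…·T1 = [4/17 15/34 -1; -15/34 4/17 3; 0 0 1]
T4·…·T1 = [-171/442 -70/221 27/13; 70/221 -171/442 -31/13; 0 0 1]
det M = 1/4; M⁻¹ = [-342/221 280/221 106/17; -280/221 -342/221 -18/17; 0 0 1]
M⁻¹ · (-161/442, -1569/1105)ᵀ = (5, 8/5)ᵀ

p = (5, 8/5)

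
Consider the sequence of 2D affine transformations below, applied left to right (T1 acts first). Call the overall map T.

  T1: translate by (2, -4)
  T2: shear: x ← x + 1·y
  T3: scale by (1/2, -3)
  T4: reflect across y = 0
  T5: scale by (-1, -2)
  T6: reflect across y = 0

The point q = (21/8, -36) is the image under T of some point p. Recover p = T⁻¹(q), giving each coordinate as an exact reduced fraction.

T1 = [1 0 2; 0 1 -4; 0 0 1]
T2·T1 = [1 1 -2; 0 1 -4; 0 0 1]
T3·…·T1 = [1/2 1/2 -1; 0 -3 12; 0 0 1]
T4·…·T1 = [1/2 1/2 -1; 0 3 -12; 0 0 1]
T5·…·T1 = [-1/2 -1/2 1; 0 -6 24; 0 0 1]
T6·…·T1 = [-1/2 -1/2 1; 0 6 -24; 0 0 1]
det M = -3; M⁻¹ = [-2 -1/6 -2; 0 1/6 4; 0 0 1]
M⁻¹ · (21/8, -36)ᵀ = (-5/4, -2)ᵀ

p = (-5/4, -2)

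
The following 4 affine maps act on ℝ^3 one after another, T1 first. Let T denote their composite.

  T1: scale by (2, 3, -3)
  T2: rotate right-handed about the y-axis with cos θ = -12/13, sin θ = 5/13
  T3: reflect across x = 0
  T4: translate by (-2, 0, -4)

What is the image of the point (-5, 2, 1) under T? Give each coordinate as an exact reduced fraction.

T1 scale by (2, 3, -3): (-5, 2, 1) → (-10, 6, -3)
T2 rotate right-handed about the y-axis with cos θ = -12/13, sin θ = 5/13: (-10, 6, -3) → (105/13, 6, 86/13)
T3 reflect across x = 0: (105/13, 6, 86/13) → (-105/13, 6, 86/13)
T4 translate by (-2, 0, -4): (-105/13, 6, 86/13) → (-131/13, 6, 34/13)

T(p) = (-131/13, 6, 34/13)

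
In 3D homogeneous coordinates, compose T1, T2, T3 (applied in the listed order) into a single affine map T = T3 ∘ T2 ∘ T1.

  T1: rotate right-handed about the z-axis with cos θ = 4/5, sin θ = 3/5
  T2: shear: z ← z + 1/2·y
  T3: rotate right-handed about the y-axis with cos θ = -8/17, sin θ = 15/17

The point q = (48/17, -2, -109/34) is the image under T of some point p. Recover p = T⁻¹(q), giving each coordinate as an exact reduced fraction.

T1 = [4/5 -3/5 0 0; 3/5 4/5 0 0; 0 0 1 0; 0 0 0 1]
T2·T1 = [4/5 -3/5 0 0; 3/5 4/5 0 0; 3/10 2/5 1 0; 0 0 0 1]
T3·…·T1 = [-19/170 54/85 15/17 0; 3/5 4/5 0 0; -72/85 29/85 -8/17 0; 0 0 0 1]
det M = 1; M⁻¹ = [-32/85 3/5 -12/17 0; 24/85 4/5 9/17 0; 15/17 -1/2 -8/17 0; 0 0 0 1]
M⁻¹ · (48/17, -2, -109/34)ᵀ = (0, -5/2, 5)ᵀ

p = (0, -5/2, 5)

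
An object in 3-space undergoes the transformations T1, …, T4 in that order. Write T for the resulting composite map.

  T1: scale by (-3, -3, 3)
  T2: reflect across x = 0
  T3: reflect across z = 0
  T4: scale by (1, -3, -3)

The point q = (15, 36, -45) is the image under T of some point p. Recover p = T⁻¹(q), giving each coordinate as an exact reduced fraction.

p = (5, 4, -5)

T1 = [-3 0 0 0; 0 -3 0 0; 0 0 3 0; 0 0 0 1]
T2·T1 = [3 0 0 0; 0 -3 0 0; 0 0 3 0; 0 0 0 1]
T3·…·T1 = [3 0 0 0; 0 -3 0 0; 0 0 -3 0; 0 0 0 1]
T4·…·T1 = [3 0 0 0; 0 9 0 0; 0 0 9 0; 0 0 0 1]
det M = 243; M⁻¹ = [1/3 0 0 0; 0 1/9 0 0; 0 0 1/9 0; 0 0 0 1]
M⁻¹ · (15, 36, -45)ᵀ = (5, 4, -5)ᵀ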